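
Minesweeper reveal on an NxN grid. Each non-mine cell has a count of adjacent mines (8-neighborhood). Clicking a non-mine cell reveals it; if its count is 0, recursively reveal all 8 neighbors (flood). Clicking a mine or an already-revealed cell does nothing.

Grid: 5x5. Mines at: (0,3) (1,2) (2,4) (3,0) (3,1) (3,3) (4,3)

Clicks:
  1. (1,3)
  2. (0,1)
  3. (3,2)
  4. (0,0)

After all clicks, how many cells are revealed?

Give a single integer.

Answer: 8

Derivation:
Click 1 (1,3) count=3: revealed 1 new [(1,3)] -> total=1
Click 2 (0,1) count=1: revealed 1 new [(0,1)] -> total=2
Click 3 (3,2) count=3: revealed 1 new [(3,2)] -> total=3
Click 4 (0,0) count=0: revealed 5 new [(0,0) (1,0) (1,1) (2,0) (2,1)] -> total=8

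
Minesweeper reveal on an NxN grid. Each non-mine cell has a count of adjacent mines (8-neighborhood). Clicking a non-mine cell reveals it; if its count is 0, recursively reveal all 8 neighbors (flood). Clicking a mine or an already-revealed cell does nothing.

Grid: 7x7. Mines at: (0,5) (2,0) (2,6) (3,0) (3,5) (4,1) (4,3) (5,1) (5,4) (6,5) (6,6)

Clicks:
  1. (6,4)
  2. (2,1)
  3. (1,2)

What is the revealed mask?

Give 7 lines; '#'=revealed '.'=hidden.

Click 1 (6,4) count=2: revealed 1 new [(6,4)] -> total=1
Click 2 (2,1) count=2: revealed 1 new [(2,1)] -> total=2
Click 3 (1,2) count=0: revealed 17 new [(0,0) (0,1) (0,2) (0,3) (0,4) (1,0) (1,1) (1,2) (1,3) (1,4) (2,2) (2,3) (2,4) (3,1) (3,2) (3,3) (3,4)] -> total=19

Answer: #####..
#####..
.####..
.####..
.......
.......
....#..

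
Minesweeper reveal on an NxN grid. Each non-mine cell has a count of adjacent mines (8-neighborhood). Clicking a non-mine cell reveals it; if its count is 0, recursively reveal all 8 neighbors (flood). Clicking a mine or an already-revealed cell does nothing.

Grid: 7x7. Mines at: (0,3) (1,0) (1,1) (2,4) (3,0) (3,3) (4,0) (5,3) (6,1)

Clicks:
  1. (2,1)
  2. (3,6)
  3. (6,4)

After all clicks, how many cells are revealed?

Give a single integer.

Click 1 (2,1) count=3: revealed 1 new [(2,1)] -> total=1
Click 2 (3,6) count=0: revealed 20 new [(0,4) (0,5) (0,6) (1,4) (1,5) (1,6) (2,5) (2,6) (3,4) (3,5) (3,6) (4,4) (4,5) (4,6) (5,4) (5,5) (5,6) (6,4) (6,5) (6,6)] -> total=21
Click 3 (6,4) count=1: revealed 0 new [(none)] -> total=21

Answer: 21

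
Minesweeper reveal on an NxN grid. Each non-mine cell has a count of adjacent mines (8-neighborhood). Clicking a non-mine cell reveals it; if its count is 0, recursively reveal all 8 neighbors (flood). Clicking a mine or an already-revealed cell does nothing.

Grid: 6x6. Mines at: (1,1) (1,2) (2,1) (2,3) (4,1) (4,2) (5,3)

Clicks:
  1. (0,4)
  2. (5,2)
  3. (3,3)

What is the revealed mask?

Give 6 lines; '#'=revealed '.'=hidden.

Click 1 (0,4) count=0: revealed 14 new [(0,3) (0,4) (0,5) (1,3) (1,4) (1,5) (2,4) (2,5) (3,4) (3,5) (4,4) (4,5) (5,4) (5,5)] -> total=14
Click 2 (5,2) count=3: revealed 1 new [(5,2)] -> total=15
Click 3 (3,3) count=2: revealed 1 new [(3,3)] -> total=16

Answer: ...###
...###
....##
...###
....##
..#.##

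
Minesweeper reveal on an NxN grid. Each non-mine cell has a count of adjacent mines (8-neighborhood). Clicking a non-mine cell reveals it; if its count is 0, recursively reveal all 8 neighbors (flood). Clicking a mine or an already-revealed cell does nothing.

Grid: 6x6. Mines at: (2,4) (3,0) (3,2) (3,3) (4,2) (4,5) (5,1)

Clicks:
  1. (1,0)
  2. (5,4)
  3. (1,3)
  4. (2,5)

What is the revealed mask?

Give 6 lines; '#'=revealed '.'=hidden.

Click 1 (1,0) count=0: revealed 16 new [(0,0) (0,1) (0,2) (0,3) (0,4) (0,5) (1,0) (1,1) (1,2) (1,3) (1,4) (1,5) (2,0) (2,1) (2,2) (2,3)] -> total=16
Click 2 (5,4) count=1: revealed 1 new [(5,4)] -> total=17
Click 3 (1,3) count=1: revealed 0 new [(none)] -> total=17
Click 4 (2,5) count=1: revealed 1 new [(2,5)] -> total=18

Answer: ######
######
####.#
......
......
....#.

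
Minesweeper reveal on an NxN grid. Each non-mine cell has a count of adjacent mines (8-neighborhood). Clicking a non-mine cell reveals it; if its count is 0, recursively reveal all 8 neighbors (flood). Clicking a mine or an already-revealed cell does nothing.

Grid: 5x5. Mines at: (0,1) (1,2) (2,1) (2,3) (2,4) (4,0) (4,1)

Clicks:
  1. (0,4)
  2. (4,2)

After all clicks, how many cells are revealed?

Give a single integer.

Click 1 (0,4) count=0: revealed 4 new [(0,3) (0,4) (1,3) (1,4)] -> total=4
Click 2 (4,2) count=1: revealed 1 new [(4,2)] -> total=5

Answer: 5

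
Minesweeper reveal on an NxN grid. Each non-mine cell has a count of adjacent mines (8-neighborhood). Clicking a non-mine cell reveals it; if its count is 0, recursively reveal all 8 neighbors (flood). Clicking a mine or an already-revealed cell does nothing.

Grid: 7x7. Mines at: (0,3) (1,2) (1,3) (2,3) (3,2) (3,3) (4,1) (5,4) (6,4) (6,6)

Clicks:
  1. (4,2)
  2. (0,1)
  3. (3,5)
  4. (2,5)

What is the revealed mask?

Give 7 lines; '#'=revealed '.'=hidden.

Click 1 (4,2) count=3: revealed 1 new [(4,2)] -> total=1
Click 2 (0,1) count=1: revealed 1 new [(0,1)] -> total=2
Click 3 (3,5) count=0: revealed 17 new [(0,4) (0,5) (0,6) (1,4) (1,5) (1,6) (2,4) (2,5) (2,6) (3,4) (3,5) (3,6) (4,4) (4,5) (4,6) (5,5) (5,6)] -> total=19
Click 4 (2,5) count=0: revealed 0 new [(none)] -> total=19

Answer: .#..###
....###
....###
....###
..#.###
.....##
.......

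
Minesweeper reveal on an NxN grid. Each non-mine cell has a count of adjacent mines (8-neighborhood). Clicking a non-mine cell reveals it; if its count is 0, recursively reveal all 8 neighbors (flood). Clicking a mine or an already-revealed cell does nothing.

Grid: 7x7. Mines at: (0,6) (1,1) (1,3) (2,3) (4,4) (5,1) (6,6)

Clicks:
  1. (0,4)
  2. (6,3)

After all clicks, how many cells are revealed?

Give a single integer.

Answer: 9

Derivation:
Click 1 (0,4) count=1: revealed 1 new [(0,4)] -> total=1
Click 2 (6,3) count=0: revealed 8 new [(5,2) (5,3) (5,4) (5,5) (6,2) (6,3) (6,4) (6,5)] -> total=9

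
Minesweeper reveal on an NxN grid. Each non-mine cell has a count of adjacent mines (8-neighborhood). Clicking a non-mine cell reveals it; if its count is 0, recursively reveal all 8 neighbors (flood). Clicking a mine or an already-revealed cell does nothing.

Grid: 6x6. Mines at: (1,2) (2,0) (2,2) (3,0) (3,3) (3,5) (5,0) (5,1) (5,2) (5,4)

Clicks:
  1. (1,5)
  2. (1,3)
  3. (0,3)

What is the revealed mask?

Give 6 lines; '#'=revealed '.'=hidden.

Answer: ...###
...###
...###
......
......
......

Derivation:
Click 1 (1,5) count=0: revealed 9 new [(0,3) (0,4) (0,5) (1,3) (1,4) (1,5) (2,3) (2,4) (2,5)] -> total=9
Click 2 (1,3) count=2: revealed 0 new [(none)] -> total=9
Click 3 (0,3) count=1: revealed 0 new [(none)] -> total=9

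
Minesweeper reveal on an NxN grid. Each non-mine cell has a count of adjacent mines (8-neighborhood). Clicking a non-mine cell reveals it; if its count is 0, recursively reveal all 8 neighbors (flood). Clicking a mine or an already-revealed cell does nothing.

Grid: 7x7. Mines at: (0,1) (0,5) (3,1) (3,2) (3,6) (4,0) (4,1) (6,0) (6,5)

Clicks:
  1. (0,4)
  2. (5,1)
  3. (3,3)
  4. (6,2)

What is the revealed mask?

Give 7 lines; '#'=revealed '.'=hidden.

Answer: ..###..
..####.
..####.
...###.
..####.
.#####.
.####..

Derivation:
Click 1 (0,4) count=1: revealed 1 new [(0,4)] -> total=1
Click 2 (5,1) count=3: revealed 1 new [(5,1)] -> total=2
Click 3 (3,3) count=1: revealed 1 new [(3,3)] -> total=3
Click 4 (6,2) count=0: revealed 24 new [(0,2) (0,3) (1,2) (1,3) (1,4) (1,5) (2,2) (2,3) (2,4) (2,5) (3,4) (3,5) (4,2) (4,3) (4,4) (4,5) (5,2) (5,3) (5,4) (5,5) (6,1) (6,2) (6,3) (6,4)] -> total=27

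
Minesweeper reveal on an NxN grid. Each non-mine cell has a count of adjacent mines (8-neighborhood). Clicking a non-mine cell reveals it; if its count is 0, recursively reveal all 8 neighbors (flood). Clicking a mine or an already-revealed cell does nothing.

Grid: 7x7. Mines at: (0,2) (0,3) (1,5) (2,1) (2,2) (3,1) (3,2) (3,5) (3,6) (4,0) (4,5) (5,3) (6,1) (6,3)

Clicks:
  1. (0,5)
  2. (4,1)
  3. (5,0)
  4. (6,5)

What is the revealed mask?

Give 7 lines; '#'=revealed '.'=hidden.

Answer: .....#.
.......
.......
.......
.#.....
#...###
....###

Derivation:
Click 1 (0,5) count=1: revealed 1 new [(0,5)] -> total=1
Click 2 (4,1) count=3: revealed 1 new [(4,1)] -> total=2
Click 3 (5,0) count=2: revealed 1 new [(5,0)] -> total=3
Click 4 (6,5) count=0: revealed 6 new [(5,4) (5,5) (5,6) (6,4) (6,5) (6,6)] -> total=9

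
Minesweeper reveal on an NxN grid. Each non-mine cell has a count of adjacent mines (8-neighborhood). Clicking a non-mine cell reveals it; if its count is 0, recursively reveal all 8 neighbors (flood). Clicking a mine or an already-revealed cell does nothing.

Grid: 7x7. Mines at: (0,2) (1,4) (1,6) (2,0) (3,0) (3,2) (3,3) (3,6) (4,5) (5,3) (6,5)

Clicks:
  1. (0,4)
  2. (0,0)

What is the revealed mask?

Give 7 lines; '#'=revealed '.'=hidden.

Answer: ##..#..
##.....
.......
.......
.......
.......
.......

Derivation:
Click 1 (0,4) count=1: revealed 1 new [(0,4)] -> total=1
Click 2 (0,0) count=0: revealed 4 new [(0,0) (0,1) (1,0) (1,1)] -> total=5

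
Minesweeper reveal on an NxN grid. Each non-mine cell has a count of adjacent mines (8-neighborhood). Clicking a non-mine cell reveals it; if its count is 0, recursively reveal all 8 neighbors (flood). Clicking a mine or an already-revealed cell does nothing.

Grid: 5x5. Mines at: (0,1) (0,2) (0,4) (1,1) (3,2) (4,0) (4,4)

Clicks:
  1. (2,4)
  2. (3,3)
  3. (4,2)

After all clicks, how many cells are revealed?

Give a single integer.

Answer: 7

Derivation:
Click 1 (2,4) count=0: revealed 6 new [(1,3) (1,4) (2,3) (2,4) (3,3) (3,4)] -> total=6
Click 2 (3,3) count=2: revealed 0 new [(none)] -> total=6
Click 3 (4,2) count=1: revealed 1 new [(4,2)] -> total=7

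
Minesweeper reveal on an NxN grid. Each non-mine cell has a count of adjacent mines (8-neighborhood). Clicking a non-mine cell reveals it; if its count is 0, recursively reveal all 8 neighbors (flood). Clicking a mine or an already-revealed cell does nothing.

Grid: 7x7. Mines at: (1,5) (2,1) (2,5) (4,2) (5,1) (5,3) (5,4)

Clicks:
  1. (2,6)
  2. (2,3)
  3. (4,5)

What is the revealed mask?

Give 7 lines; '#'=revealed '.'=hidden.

Answer: #####..
#####..
..###.#
..###..
.....#.
.......
.......

Derivation:
Click 1 (2,6) count=2: revealed 1 new [(2,6)] -> total=1
Click 2 (2,3) count=0: revealed 16 new [(0,0) (0,1) (0,2) (0,3) (0,4) (1,0) (1,1) (1,2) (1,3) (1,4) (2,2) (2,3) (2,4) (3,2) (3,3) (3,4)] -> total=17
Click 3 (4,5) count=1: revealed 1 new [(4,5)] -> total=18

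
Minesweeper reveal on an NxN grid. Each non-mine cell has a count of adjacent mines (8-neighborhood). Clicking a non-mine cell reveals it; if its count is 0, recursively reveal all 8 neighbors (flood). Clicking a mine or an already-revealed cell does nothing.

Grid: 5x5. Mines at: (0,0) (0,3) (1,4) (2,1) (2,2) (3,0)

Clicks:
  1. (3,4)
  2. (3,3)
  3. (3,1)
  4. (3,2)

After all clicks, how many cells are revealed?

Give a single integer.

Answer: 10

Derivation:
Click 1 (3,4) count=0: revealed 10 new [(2,3) (2,4) (3,1) (3,2) (3,3) (3,4) (4,1) (4,2) (4,3) (4,4)] -> total=10
Click 2 (3,3) count=1: revealed 0 new [(none)] -> total=10
Click 3 (3,1) count=3: revealed 0 new [(none)] -> total=10
Click 4 (3,2) count=2: revealed 0 new [(none)] -> total=10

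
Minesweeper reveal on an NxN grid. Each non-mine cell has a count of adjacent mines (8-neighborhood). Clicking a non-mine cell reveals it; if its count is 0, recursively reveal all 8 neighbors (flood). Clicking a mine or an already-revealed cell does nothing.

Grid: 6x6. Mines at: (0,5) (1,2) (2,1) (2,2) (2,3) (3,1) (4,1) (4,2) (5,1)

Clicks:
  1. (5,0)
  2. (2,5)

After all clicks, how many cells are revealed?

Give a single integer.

Answer: 14

Derivation:
Click 1 (5,0) count=2: revealed 1 new [(5,0)] -> total=1
Click 2 (2,5) count=0: revealed 13 new [(1,4) (1,5) (2,4) (2,5) (3,3) (3,4) (3,5) (4,3) (4,4) (4,5) (5,3) (5,4) (5,5)] -> total=14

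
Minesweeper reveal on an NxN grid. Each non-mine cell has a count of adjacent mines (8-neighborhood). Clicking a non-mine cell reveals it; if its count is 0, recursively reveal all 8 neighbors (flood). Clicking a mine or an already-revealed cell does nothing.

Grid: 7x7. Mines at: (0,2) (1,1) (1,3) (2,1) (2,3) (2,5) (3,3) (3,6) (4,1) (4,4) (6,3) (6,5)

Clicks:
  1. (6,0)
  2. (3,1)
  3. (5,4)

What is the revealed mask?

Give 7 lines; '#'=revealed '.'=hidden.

Answer: .......
.......
.......
.#.....
.......
###.#..
###....

Derivation:
Click 1 (6,0) count=0: revealed 6 new [(5,0) (5,1) (5,2) (6,0) (6,1) (6,2)] -> total=6
Click 2 (3,1) count=2: revealed 1 new [(3,1)] -> total=7
Click 3 (5,4) count=3: revealed 1 new [(5,4)] -> total=8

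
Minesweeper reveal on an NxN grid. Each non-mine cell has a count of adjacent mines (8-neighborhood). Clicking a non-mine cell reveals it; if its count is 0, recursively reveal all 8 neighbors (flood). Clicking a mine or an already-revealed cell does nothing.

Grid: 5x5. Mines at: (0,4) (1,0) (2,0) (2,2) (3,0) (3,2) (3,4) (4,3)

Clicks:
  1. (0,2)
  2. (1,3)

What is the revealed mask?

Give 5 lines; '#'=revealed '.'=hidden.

Answer: .###.
.###.
.....
.....
.....

Derivation:
Click 1 (0,2) count=0: revealed 6 new [(0,1) (0,2) (0,3) (1,1) (1,2) (1,3)] -> total=6
Click 2 (1,3) count=2: revealed 0 new [(none)] -> total=6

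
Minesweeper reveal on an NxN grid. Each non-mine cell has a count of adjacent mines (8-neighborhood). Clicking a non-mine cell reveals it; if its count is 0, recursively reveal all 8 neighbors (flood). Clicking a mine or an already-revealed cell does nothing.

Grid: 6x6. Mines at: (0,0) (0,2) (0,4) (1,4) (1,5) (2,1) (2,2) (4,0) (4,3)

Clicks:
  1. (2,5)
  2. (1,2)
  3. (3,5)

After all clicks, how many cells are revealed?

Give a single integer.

Answer: 9

Derivation:
Click 1 (2,5) count=2: revealed 1 new [(2,5)] -> total=1
Click 2 (1,2) count=3: revealed 1 new [(1,2)] -> total=2
Click 3 (3,5) count=0: revealed 7 new [(2,4) (3,4) (3,5) (4,4) (4,5) (5,4) (5,5)] -> total=9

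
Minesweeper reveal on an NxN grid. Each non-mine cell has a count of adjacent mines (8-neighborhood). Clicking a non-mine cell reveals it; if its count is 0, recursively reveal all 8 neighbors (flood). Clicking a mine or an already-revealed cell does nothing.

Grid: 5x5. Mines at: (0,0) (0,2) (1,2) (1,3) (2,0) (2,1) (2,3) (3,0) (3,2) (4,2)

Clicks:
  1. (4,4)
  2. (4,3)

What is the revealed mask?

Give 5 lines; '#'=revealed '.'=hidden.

Answer: .....
.....
.....
...##
...##

Derivation:
Click 1 (4,4) count=0: revealed 4 new [(3,3) (3,4) (4,3) (4,4)] -> total=4
Click 2 (4,3) count=2: revealed 0 new [(none)] -> total=4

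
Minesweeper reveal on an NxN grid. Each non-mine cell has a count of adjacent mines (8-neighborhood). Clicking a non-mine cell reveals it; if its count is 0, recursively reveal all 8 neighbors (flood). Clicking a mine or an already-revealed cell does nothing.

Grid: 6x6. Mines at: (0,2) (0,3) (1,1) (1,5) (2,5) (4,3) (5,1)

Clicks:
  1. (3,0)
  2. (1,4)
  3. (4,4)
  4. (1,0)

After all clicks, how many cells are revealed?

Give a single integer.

Click 1 (3,0) count=0: revealed 9 new [(2,0) (2,1) (2,2) (3,0) (3,1) (3,2) (4,0) (4,1) (4,2)] -> total=9
Click 2 (1,4) count=3: revealed 1 new [(1,4)] -> total=10
Click 3 (4,4) count=1: revealed 1 new [(4,4)] -> total=11
Click 4 (1,0) count=1: revealed 1 new [(1,0)] -> total=12

Answer: 12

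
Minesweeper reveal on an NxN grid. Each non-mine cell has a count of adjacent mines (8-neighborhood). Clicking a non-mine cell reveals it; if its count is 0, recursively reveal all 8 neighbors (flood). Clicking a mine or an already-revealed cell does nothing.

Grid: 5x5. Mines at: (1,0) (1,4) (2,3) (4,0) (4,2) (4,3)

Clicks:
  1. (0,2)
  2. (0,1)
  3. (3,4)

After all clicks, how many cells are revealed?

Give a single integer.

Click 1 (0,2) count=0: revealed 6 new [(0,1) (0,2) (0,3) (1,1) (1,2) (1,3)] -> total=6
Click 2 (0,1) count=1: revealed 0 new [(none)] -> total=6
Click 3 (3,4) count=2: revealed 1 new [(3,4)] -> total=7

Answer: 7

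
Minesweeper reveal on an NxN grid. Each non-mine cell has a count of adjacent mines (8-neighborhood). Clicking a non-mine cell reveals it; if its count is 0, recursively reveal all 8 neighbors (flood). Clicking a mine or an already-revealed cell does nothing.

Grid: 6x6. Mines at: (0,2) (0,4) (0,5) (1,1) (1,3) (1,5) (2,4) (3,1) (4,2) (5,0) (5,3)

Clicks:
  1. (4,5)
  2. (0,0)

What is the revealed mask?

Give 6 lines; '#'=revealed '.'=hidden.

Click 1 (4,5) count=0: revealed 6 new [(3,4) (3,5) (4,4) (4,5) (5,4) (5,5)] -> total=6
Click 2 (0,0) count=1: revealed 1 new [(0,0)] -> total=7

Answer: #.....
......
......
....##
....##
....##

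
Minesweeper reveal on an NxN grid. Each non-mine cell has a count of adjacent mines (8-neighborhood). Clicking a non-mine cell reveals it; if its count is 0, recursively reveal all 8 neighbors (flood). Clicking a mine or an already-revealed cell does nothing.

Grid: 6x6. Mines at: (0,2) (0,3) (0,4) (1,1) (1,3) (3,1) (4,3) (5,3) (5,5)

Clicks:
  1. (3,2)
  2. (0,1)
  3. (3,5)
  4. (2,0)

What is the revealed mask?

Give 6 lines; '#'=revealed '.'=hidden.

Click 1 (3,2) count=2: revealed 1 new [(3,2)] -> total=1
Click 2 (0,1) count=2: revealed 1 new [(0,1)] -> total=2
Click 3 (3,5) count=0: revealed 8 new [(1,4) (1,5) (2,4) (2,5) (3,4) (3,5) (4,4) (4,5)] -> total=10
Click 4 (2,0) count=2: revealed 1 new [(2,0)] -> total=11

Answer: .#....
....##
#...##
..#.##
....##
......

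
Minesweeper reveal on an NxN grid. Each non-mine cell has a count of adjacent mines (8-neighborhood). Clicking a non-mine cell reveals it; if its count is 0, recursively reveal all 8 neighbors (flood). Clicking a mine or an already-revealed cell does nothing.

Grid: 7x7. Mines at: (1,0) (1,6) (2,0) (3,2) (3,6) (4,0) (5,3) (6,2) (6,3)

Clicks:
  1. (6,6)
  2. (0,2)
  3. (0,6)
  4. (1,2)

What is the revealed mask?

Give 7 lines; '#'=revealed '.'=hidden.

Click 1 (6,6) count=0: revealed 9 new [(4,4) (4,5) (4,6) (5,4) (5,5) (5,6) (6,4) (6,5) (6,6)] -> total=9
Click 2 (0,2) count=0: revealed 19 new [(0,1) (0,2) (0,3) (0,4) (0,5) (1,1) (1,2) (1,3) (1,4) (1,5) (2,1) (2,2) (2,3) (2,4) (2,5) (3,3) (3,4) (3,5) (4,3)] -> total=28
Click 3 (0,6) count=1: revealed 1 new [(0,6)] -> total=29
Click 4 (1,2) count=0: revealed 0 new [(none)] -> total=29

Answer: .######
.#####.
.#####.
...###.
...####
....###
....###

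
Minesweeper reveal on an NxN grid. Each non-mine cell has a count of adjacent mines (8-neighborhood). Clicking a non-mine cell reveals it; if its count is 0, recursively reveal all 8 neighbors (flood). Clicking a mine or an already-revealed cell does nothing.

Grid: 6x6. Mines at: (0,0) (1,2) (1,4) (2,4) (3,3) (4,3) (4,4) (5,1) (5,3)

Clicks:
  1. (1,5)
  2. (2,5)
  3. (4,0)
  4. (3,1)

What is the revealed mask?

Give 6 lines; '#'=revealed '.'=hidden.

Click 1 (1,5) count=2: revealed 1 new [(1,5)] -> total=1
Click 2 (2,5) count=2: revealed 1 new [(2,5)] -> total=2
Click 3 (4,0) count=1: revealed 1 new [(4,0)] -> total=3
Click 4 (3,1) count=0: revealed 10 new [(1,0) (1,1) (2,0) (2,1) (2,2) (3,0) (3,1) (3,2) (4,1) (4,2)] -> total=13

Answer: ......
##...#
###..#
###...
###...
......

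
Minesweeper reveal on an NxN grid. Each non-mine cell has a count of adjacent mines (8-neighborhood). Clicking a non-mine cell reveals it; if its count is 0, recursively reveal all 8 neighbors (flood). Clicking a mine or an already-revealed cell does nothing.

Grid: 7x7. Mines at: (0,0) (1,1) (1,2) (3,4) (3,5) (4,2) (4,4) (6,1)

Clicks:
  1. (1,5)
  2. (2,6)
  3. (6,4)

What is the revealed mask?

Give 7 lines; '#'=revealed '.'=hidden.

Answer: ...####
...####
...####
.......
.....##
..#####
..#####

Derivation:
Click 1 (1,5) count=0: revealed 12 new [(0,3) (0,4) (0,5) (0,6) (1,3) (1,4) (1,5) (1,6) (2,3) (2,4) (2,5) (2,6)] -> total=12
Click 2 (2,6) count=1: revealed 0 new [(none)] -> total=12
Click 3 (6,4) count=0: revealed 12 new [(4,5) (4,6) (5,2) (5,3) (5,4) (5,5) (5,6) (6,2) (6,3) (6,4) (6,5) (6,6)] -> total=24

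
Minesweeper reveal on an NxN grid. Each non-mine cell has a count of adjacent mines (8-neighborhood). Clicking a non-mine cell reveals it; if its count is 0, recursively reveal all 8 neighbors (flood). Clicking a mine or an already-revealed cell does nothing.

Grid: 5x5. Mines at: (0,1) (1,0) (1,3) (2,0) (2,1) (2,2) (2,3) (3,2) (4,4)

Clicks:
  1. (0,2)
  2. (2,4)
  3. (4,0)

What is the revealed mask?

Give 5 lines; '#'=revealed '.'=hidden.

Click 1 (0,2) count=2: revealed 1 new [(0,2)] -> total=1
Click 2 (2,4) count=2: revealed 1 new [(2,4)] -> total=2
Click 3 (4,0) count=0: revealed 4 new [(3,0) (3,1) (4,0) (4,1)] -> total=6

Answer: ..#..
.....
....#
##...
##...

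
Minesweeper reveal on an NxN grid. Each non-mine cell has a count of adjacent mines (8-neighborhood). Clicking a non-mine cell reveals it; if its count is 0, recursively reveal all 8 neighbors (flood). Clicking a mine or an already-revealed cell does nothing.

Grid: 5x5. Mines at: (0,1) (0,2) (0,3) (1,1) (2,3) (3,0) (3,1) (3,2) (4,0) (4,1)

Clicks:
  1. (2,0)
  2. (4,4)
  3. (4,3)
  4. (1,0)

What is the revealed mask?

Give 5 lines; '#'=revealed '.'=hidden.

Answer: .....
#....
#....
...##
...##

Derivation:
Click 1 (2,0) count=3: revealed 1 new [(2,0)] -> total=1
Click 2 (4,4) count=0: revealed 4 new [(3,3) (3,4) (4,3) (4,4)] -> total=5
Click 3 (4,3) count=1: revealed 0 new [(none)] -> total=5
Click 4 (1,0) count=2: revealed 1 new [(1,0)] -> total=6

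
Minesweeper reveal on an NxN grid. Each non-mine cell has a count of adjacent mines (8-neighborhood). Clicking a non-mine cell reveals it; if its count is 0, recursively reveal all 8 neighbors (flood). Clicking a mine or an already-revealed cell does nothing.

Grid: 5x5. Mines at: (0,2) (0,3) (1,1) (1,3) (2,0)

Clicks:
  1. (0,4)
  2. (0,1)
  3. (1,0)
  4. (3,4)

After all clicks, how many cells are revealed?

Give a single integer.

Click 1 (0,4) count=2: revealed 1 new [(0,4)] -> total=1
Click 2 (0,1) count=2: revealed 1 new [(0,1)] -> total=2
Click 3 (1,0) count=2: revealed 1 new [(1,0)] -> total=3
Click 4 (3,4) count=0: revealed 14 new [(2,1) (2,2) (2,3) (2,4) (3,0) (3,1) (3,2) (3,3) (3,4) (4,0) (4,1) (4,2) (4,3) (4,4)] -> total=17

Answer: 17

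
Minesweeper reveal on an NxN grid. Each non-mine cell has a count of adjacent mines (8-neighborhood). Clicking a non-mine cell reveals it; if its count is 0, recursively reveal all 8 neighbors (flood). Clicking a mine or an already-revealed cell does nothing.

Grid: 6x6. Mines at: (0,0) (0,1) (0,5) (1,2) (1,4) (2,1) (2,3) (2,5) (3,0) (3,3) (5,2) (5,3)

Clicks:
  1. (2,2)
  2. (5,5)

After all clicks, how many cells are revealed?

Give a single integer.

Click 1 (2,2) count=4: revealed 1 new [(2,2)] -> total=1
Click 2 (5,5) count=0: revealed 6 new [(3,4) (3,5) (4,4) (4,5) (5,4) (5,5)] -> total=7

Answer: 7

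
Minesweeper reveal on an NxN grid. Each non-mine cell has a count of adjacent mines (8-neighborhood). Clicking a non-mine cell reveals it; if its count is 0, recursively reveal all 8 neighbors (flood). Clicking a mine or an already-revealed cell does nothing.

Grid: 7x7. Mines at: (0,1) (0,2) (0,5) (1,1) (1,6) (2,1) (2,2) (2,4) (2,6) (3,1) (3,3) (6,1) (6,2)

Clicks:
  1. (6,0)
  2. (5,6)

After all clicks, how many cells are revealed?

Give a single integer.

Click 1 (6,0) count=1: revealed 1 new [(6,0)] -> total=1
Click 2 (5,6) count=0: revealed 15 new [(3,4) (3,5) (3,6) (4,3) (4,4) (4,5) (4,6) (5,3) (5,4) (5,5) (5,6) (6,3) (6,4) (6,5) (6,6)] -> total=16

Answer: 16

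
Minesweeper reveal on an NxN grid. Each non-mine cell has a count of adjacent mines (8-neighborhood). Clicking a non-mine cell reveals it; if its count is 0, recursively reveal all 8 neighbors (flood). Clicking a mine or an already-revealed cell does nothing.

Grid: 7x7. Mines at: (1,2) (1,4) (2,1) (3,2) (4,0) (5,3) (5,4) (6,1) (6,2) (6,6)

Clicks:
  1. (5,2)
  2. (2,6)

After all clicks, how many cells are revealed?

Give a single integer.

Click 1 (5,2) count=3: revealed 1 new [(5,2)] -> total=1
Click 2 (2,6) count=0: revealed 18 new [(0,5) (0,6) (1,5) (1,6) (2,3) (2,4) (2,5) (2,6) (3,3) (3,4) (3,5) (3,6) (4,3) (4,4) (4,5) (4,6) (5,5) (5,6)] -> total=19

Answer: 19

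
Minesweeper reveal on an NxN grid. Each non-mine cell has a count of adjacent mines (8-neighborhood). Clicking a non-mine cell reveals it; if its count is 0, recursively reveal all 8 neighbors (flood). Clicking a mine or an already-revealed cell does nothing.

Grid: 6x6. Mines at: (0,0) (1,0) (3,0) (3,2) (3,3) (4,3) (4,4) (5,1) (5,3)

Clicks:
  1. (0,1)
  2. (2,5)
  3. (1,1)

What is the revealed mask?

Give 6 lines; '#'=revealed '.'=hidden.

Answer: .#####
.#####
.#####
....##
......
......

Derivation:
Click 1 (0,1) count=2: revealed 1 new [(0,1)] -> total=1
Click 2 (2,5) count=0: revealed 16 new [(0,2) (0,3) (0,4) (0,5) (1,1) (1,2) (1,3) (1,4) (1,5) (2,1) (2,2) (2,3) (2,4) (2,5) (3,4) (3,5)] -> total=17
Click 3 (1,1) count=2: revealed 0 new [(none)] -> total=17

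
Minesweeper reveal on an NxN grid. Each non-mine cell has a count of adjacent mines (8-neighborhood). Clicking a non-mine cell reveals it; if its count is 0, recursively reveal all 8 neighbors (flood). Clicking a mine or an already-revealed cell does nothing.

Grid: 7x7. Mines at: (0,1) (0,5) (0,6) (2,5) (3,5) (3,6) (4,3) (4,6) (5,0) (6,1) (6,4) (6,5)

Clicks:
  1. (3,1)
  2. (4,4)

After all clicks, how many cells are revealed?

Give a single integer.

Click 1 (3,1) count=0: revealed 21 new [(0,2) (0,3) (0,4) (1,0) (1,1) (1,2) (1,3) (1,4) (2,0) (2,1) (2,2) (2,3) (2,4) (3,0) (3,1) (3,2) (3,3) (3,4) (4,0) (4,1) (4,2)] -> total=21
Click 2 (4,4) count=2: revealed 1 new [(4,4)] -> total=22

Answer: 22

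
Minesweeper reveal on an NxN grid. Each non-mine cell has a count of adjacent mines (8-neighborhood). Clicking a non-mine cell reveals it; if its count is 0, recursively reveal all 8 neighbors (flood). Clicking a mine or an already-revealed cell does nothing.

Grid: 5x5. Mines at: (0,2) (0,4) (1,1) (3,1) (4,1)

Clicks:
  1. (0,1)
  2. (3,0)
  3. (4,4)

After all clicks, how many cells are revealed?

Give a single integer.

Click 1 (0,1) count=2: revealed 1 new [(0,1)] -> total=1
Click 2 (3,0) count=2: revealed 1 new [(3,0)] -> total=2
Click 3 (4,4) count=0: revealed 12 new [(1,2) (1,3) (1,4) (2,2) (2,3) (2,4) (3,2) (3,3) (3,4) (4,2) (4,3) (4,4)] -> total=14

Answer: 14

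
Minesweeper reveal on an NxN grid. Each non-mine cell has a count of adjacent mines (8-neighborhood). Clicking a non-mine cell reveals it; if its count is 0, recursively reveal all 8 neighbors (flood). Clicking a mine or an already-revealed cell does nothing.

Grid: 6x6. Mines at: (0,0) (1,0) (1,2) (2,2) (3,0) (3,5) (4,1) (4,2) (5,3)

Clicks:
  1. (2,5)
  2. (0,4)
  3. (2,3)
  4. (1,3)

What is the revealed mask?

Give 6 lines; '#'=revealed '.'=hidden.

Answer: ...###
...###
...###
......
......
......

Derivation:
Click 1 (2,5) count=1: revealed 1 new [(2,5)] -> total=1
Click 2 (0,4) count=0: revealed 8 new [(0,3) (0,4) (0,5) (1,3) (1,4) (1,5) (2,3) (2,4)] -> total=9
Click 3 (2,3) count=2: revealed 0 new [(none)] -> total=9
Click 4 (1,3) count=2: revealed 0 new [(none)] -> total=9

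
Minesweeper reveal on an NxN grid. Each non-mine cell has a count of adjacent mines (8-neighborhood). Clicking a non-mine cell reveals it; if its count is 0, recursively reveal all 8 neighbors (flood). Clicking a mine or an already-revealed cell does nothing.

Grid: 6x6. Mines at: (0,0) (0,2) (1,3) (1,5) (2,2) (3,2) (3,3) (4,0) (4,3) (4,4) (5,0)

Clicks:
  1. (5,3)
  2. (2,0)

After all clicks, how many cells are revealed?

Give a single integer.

Click 1 (5,3) count=2: revealed 1 new [(5,3)] -> total=1
Click 2 (2,0) count=0: revealed 6 new [(1,0) (1,1) (2,0) (2,1) (3,0) (3,1)] -> total=7

Answer: 7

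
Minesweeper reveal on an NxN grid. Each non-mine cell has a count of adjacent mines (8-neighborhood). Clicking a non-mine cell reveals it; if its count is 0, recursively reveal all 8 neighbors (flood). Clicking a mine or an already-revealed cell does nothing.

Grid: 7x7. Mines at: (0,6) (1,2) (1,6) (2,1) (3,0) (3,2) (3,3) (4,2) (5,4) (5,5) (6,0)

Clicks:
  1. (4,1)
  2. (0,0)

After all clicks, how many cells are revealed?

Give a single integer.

Answer: 5

Derivation:
Click 1 (4,1) count=3: revealed 1 new [(4,1)] -> total=1
Click 2 (0,0) count=0: revealed 4 new [(0,0) (0,1) (1,0) (1,1)] -> total=5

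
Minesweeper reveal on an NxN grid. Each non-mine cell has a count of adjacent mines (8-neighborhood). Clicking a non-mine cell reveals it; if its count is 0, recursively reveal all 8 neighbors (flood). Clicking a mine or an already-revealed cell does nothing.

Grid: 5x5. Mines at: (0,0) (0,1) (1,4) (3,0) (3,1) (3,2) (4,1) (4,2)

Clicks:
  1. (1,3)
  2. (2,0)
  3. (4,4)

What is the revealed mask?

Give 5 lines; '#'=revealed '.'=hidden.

Answer: .....
...#.
#..##
...##
...##

Derivation:
Click 1 (1,3) count=1: revealed 1 new [(1,3)] -> total=1
Click 2 (2,0) count=2: revealed 1 new [(2,0)] -> total=2
Click 3 (4,4) count=0: revealed 6 new [(2,3) (2,4) (3,3) (3,4) (4,3) (4,4)] -> total=8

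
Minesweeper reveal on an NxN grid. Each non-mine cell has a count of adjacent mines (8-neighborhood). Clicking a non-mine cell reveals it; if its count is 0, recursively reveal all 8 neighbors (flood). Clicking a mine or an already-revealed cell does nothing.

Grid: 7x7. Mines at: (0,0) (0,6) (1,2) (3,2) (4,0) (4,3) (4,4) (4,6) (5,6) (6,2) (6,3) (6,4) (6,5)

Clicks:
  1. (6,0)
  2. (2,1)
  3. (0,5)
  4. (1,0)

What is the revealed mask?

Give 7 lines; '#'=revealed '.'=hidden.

Click 1 (6,0) count=0: revealed 4 new [(5,0) (5,1) (6,0) (6,1)] -> total=4
Click 2 (2,1) count=2: revealed 1 new [(2,1)] -> total=5
Click 3 (0,5) count=1: revealed 1 new [(0,5)] -> total=6
Click 4 (1,0) count=1: revealed 1 new [(1,0)] -> total=7

Answer: .....#.
#......
.#.....
.......
.......
##.....
##.....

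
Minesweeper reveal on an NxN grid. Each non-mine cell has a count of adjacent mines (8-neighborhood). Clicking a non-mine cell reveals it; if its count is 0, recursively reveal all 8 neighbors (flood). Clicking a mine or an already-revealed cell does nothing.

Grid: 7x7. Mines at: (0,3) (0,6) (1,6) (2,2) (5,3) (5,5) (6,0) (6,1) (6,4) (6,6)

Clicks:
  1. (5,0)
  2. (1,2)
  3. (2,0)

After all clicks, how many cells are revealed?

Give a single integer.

Click 1 (5,0) count=2: revealed 1 new [(5,0)] -> total=1
Click 2 (1,2) count=2: revealed 1 new [(1,2)] -> total=2
Click 3 (2,0) count=0: revealed 15 new [(0,0) (0,1) (0,2) (1,0) (1,1) (2,0) (2,1) (3,0) (3,1) (3,2) (4,0) (4,1) (4,2) (5,1) (5,2)] -> total=17

Answer: 17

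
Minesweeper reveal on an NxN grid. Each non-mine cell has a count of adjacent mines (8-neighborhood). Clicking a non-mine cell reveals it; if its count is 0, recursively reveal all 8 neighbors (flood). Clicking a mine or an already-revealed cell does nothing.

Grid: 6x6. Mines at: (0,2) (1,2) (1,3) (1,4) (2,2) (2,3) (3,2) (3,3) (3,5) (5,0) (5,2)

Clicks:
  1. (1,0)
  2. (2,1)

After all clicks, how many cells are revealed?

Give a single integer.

Answer: 10

Derivation:
Click 1 (1,0) count=0: revealed 10 new [(0,0) (0,1) (1,0) (1,1) (2,0) (2,1) (3,0) (3,1) (4,0) (4,1)] -> total=10
Click 2 (2,1) count=3: revealed 0 new [(none)] -> total=10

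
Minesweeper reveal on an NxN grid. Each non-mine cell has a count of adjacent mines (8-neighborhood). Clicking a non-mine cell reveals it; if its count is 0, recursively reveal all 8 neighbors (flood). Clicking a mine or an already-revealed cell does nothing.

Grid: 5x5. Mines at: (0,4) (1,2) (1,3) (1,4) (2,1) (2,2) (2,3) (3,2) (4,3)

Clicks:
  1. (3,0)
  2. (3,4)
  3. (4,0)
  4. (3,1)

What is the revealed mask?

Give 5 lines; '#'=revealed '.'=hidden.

Answer: .....
.....
.....
##..#
##...

Derivation:
Click 1 (3,0) count=1: revealed 1 new [(3,0)] -> total=1
Click 2 (3,4) count=2: revealed 1 new [(3,4)] -> total=2
Click 3 (4,0) count=0: revealed 3 new [(3,1) (4,0) (4,1)] -> total=5
Click 4 (3,1) count=3: revealed 0 new [(none)] -> total=5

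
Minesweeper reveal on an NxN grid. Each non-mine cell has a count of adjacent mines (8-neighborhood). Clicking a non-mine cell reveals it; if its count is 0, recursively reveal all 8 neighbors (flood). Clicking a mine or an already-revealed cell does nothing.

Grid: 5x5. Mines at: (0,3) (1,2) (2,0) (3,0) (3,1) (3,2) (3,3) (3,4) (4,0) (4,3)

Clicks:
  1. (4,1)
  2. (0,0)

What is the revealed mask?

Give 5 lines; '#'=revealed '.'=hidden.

Answer: ##...
##...
.....
.....
.#...

Derivation:
Click 1 (4,1) count=4: revealed 1 new [(4,1)] -> total=1
Click 2 (0,0) count=0: revealed 4 new [(0,0) (0,1) (1,0) (1,1)] -> total=5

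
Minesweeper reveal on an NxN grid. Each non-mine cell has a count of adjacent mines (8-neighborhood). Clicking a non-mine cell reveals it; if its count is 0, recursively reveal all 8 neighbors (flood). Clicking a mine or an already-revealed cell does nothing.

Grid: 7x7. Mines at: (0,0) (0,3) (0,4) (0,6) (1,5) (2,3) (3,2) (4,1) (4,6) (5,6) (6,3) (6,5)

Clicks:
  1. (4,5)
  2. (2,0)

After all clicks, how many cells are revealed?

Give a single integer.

Click 1 (4,5) count=2: revealed 1 new [(4,5)] -> total=1
Click 2 (2,0) count=0: revealed 6 new [(1,0) (1,1) (2,0) (2,1) (3,0) (3,1)] -> total=7

Answer: 7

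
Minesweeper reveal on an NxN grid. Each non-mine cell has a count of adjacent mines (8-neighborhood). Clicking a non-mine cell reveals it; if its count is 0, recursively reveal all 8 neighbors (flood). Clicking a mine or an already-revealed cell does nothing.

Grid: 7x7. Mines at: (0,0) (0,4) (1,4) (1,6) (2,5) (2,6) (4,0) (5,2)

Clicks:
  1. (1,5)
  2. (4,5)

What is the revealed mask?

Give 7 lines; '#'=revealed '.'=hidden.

Click 1 (1,5) count=5: revealed 1 new [(1,5)] -> total=1
Click 2 (4,5) count=0: revealed 33 new [(0,1) (0,2) (0,3) (1,0) (1,1) (1,2) (1,3) (2,0) (2,1) (2,2) (2,3) (2,4) (3,0) (3,1) (3,2) (3,3) (3,4) (3,5) (3,6) (4,1) (4,2) (4,3) (4,4) (4,5) (4,6) (5,3) (5,4) (5,5) (5,6) (6,3) (6,4) (6,5) (6,6)] -> total=34

Answer: .###...
####.#.
#####..
#######
.######
...####
...####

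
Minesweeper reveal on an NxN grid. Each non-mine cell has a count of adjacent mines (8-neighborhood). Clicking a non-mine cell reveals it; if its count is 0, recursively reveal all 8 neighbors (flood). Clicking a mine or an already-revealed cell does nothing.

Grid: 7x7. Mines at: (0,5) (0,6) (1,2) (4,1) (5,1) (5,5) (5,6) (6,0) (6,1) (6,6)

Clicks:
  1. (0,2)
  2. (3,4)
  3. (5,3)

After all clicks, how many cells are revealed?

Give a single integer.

Answer: 26

Derivation:
Click 1 (0,2) count=1: revealed 1 new [(0,2)] -> total=1
Click 2 (3,4) count=0: revealed 25 new [(1,3) (1,4) (1,5) (1,6) (2,2) (2,3) (2,4) (2,5) (2,6) (3,2) (3,3) (3,4) (3,5) (3,6) (4,2) (4,3) (4,4) (4,5) (4,6) (5,2) (5,3) (5,4) (6,2) (6,3) (6,4)] -> total=26
Click 3 (5,3) count=0: revealed 0 new [(none)] -> total=26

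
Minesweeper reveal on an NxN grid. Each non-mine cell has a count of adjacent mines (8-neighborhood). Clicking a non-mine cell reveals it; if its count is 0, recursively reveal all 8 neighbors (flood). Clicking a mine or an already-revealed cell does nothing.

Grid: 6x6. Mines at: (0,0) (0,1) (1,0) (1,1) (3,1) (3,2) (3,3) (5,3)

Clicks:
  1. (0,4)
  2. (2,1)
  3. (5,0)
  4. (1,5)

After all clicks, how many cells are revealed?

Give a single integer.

Answer: 25

Derivation:
Click 1 (0,4) count=0: revealed 18 new [(0,2) (0,3) (0,4) (0,5) (1,2) (1,3) (1,4) (1,5) (2,2) (2,3) (2,4) (2,5) (3,4) (3,5) (4,4) (4,5) (5,4) (5,5)] -> total=18
Click 2 (2,1) count=4: revealed 1 new [(2,1)] -> total=19
Click 3 (5,0) count=0: revealed 6 new [(4,0) (4,1) (4,2) (5,0) (5,1) (5,2)] -> total=25
Click 4 (1,5) count=0: revealed 0 new [(none)] -> total=25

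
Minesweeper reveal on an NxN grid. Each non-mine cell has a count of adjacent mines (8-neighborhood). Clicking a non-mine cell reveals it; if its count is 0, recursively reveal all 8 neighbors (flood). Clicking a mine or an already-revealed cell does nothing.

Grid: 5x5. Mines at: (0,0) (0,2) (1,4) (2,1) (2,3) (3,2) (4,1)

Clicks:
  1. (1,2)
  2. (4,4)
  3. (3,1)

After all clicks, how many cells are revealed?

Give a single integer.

Answer: 6

Derivation:
Click 1 (1,2) count=3: revealed 1 new [(1,2)] -> total=1
Click 2 (4,4) count=0: revealed 4 new [(3,3) (3,4) (4,3) (4,4)] -> total=5
Click 3 (3,1) count=3: revealed 1 new [(3,1)] -> total=6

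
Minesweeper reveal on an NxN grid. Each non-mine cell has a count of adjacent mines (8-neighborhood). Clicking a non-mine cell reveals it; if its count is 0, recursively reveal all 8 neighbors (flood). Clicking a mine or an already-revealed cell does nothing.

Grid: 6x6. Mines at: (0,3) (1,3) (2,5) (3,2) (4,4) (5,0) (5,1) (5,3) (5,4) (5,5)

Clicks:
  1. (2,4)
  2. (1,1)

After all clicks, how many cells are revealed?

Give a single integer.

Click 1 (2,4) count=2: revealed 1 new [(2,4)] -> total=1
Click 2 (1,1) count=0: revealed 13 new [(0,0) (0,1) (0,2) (1,0) (1,1) (1,2) (2,0) (2,1) (2,2) (3,0) (3,1) (4,0) (4,1)] -> total=14

Answer: 14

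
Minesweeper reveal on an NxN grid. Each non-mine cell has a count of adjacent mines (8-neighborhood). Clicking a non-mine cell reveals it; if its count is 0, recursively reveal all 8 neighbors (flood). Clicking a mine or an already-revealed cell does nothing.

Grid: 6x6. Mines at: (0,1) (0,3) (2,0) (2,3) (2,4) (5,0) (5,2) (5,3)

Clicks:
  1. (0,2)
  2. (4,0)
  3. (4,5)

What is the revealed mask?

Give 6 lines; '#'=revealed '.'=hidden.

Click 1 (0,2) count=2: revealed 1 new [(0,2)] -> total=1
Click 2 (4,0) count=1: revealed 1 new [(4,0)] -> total=2
Click 3 (4,5) count=0: revealed 6 new [(3,4) (3,5) (4,4) (4,5) (5,4) (5,5)] -> total=8

Answer: ..#...
......
......
....##
#...##
....##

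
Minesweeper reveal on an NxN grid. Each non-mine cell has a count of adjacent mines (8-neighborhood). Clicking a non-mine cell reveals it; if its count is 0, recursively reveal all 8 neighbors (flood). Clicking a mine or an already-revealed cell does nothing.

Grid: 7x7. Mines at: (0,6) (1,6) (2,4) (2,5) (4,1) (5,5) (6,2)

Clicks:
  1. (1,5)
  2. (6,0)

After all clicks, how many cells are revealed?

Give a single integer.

Answer: 5

Derivation:
Click 1 (1,5) count=4: revealed 1 new [(1,5)] -> total=1
Click 2 (6,0) count=0: revealed 4 new [(5,0) (5,1) (6,0) (6,1)] -> total=5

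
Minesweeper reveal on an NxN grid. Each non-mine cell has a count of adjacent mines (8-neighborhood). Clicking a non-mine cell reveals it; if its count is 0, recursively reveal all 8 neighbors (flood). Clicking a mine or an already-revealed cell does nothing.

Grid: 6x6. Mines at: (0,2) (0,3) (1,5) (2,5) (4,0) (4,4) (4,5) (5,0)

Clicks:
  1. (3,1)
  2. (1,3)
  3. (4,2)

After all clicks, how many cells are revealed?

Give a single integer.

Click 1 (3,1) count=1: revealed 1 new [(3,1)] -> total=1
Click 2 (1,3) count=2: revealed 1 new [(1,3)] -> total=2
Click 3 (4,2) count=0: revealed 21 new [(0,0) (0,1) (1,0) (1,1) (1,2) (1,4) (2,0) (2,1) (2,2) (2,3) (2,4) (3,0) (3,2) (3,3) (3,4) (4,1) (4,2) (4,3) (5,1) (5,2) (5,3)] -> total=23

Answer: 23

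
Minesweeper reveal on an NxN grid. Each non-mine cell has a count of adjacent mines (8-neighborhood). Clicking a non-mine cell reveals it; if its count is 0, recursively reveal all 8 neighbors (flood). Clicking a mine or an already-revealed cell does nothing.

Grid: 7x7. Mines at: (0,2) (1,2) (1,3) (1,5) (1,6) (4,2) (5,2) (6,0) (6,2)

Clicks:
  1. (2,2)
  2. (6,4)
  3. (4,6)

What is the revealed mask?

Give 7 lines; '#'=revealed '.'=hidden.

Answer: .......
.......
..#####
...####
...####
...####
...####

Derivation:
Click 1 (2,2) count=2: revealed 1 new [(2,2)] -> total=1
Click 2 (6,4) count=0: revealed 20 new [(2,3) (2,4) (2,5) (2,6) (3,3) (3,4) (3,5) (3,6) (4,3) (4,4) (4,5) (4,6) (5,3) (5,4) (5,5) (5,6) (6,3) (6,4) (6,5) (6,6)] -> total=21
Click 3 (4,6) count=0: revealed 0 new [(none)] -> total=21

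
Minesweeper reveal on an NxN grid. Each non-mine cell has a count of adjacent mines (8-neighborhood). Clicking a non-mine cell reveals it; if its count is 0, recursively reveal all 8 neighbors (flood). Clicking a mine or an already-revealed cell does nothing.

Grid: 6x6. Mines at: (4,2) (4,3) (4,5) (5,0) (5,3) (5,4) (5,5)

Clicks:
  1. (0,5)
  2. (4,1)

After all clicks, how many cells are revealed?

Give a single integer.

Answer: 26

Derivation:
Click 1 (0,5) count=0: revealed 26 new [(0,0) (0,1) (0,2) (0,3) (0,4) (0,5) (1,0) (1,1) (1,2) (1,3) (1,4) (1,5) (2,0) (2,1) (2,2) (2,3) (2,4) (2,5) (3,0) (3,1) (3,2) (3,3) (3,4) (3,5) (4,0) (4,1)] -> total=26
Click 2 (4,1) count=2: revealed 0 new [(none)] -> total=26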